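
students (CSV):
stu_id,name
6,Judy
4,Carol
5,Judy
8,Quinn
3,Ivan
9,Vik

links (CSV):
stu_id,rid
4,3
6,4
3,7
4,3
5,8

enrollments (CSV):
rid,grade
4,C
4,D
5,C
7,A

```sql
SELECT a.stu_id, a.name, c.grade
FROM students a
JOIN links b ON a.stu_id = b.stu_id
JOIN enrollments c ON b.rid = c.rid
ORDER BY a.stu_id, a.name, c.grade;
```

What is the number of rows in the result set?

3

Joins associate left-to-right: students INNER JOIN links on stu_id gives 5 intermediate row(s).
Then INNER JOIN `enrollments c` on rid: keep only rows whose b.rid appears in c.
Result: 3 row(s).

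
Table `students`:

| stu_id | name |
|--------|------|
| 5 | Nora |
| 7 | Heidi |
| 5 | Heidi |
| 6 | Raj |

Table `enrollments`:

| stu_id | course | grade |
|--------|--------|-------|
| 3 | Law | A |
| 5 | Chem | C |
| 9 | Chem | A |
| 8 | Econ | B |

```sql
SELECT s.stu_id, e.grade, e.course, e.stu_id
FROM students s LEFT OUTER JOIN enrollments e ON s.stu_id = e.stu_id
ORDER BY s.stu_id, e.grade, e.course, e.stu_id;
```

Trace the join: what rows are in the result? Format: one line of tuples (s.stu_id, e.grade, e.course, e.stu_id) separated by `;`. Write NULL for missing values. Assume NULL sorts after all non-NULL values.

(5, C, Chem, 5); (5, C, Chem, 5); (6, NULL, NULL, NULL); (7, NULL, NULL, NULL)

LEFT JOIN keeps every row from `students`; unmatched rows get NULL for `enrollments`'s columns.
Matching on s.stu_id = e.stu_id.
- s row (stu_id=5): matches 1 e row(s) → 1 output row(s).
- s row (stu_id=7): no match → kept, e columns NULL.
- s row (stu_id=5): matches 1 e row(s) → 1 output row(s).
- s row (stu_id=6): no match → kept, e columns NULL.
After projecting and ordering:
s.stu_id | e.grade | e.course | e.stu_id
5 | C | Chem | 5
5 | C | Chem | 5
6 | NULL | NULL | NULL
7 | NULL | NULL | NULL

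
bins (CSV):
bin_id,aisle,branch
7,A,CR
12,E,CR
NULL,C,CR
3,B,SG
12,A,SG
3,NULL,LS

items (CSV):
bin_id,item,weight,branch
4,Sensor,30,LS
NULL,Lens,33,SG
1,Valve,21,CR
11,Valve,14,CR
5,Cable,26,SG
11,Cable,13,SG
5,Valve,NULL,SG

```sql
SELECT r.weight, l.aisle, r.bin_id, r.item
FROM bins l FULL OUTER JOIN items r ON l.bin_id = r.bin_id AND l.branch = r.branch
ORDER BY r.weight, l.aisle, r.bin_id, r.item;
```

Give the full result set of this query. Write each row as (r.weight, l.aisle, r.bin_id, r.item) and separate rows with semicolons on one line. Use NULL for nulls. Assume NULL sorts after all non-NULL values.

(13, NULL, 11, Cable); (14, NULL, 11, Valve); (21, NULL, 1, Valve); (26, NULL, 5, Cable); (30, NULL, 4, Sensor); (33, NULL, NULL, Lens); (NULL, A, NULL, NULL); (NULL, A, NULL, NULL); (NULL, B, NULL, NULL); (NULL, C, NULL, NULL); (NULL, E, NULL, NULL); (NULL, NULL, 5, Valve); (NULL, NULL, NULL, NULL)

FULL OUTER JOIN keeps every row from both sides; unmatched rows get NULL for the other side's columns.
Matching on l.bin_id = r.bin_id AND l.branch = r.branch. A NULL in a compared column never satisfies the condition.
- l (bin_id=7, branch=CR) has no partner → padded with NULL.
- l (bin_id=12, branch=CR) has no partner → padded with NULL.
- l (bin_id=NULL, branch=CR) has no partner → padded with NULL.
- l (bin_id=3, branch=SG) has no partner → padded with NULL.
- l (bin_id=12, branch=SG) has no partner → padded with NULL.
- l (bin_id=3, branch=LS) has no partner → padded with NULL.
- 7 r row(s) had no l match → kept, l columns NULL.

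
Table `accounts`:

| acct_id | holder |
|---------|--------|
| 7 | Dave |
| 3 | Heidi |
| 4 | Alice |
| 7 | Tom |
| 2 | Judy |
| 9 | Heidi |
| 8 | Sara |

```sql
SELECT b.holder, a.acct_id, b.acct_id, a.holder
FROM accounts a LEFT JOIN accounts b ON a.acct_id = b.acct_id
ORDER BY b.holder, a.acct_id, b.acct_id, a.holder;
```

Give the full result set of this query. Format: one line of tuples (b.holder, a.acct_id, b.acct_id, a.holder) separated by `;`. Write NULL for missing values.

(Alice, 4, 4, Alice); (Dave, 7, 7, Dave); (Dave, 7, 7, Tom); (Heidi, 3, 3, Heidi); (Heidi, 9, 9, Heidi); (Judy, 2, 2, Judy); (Sara, 8, 8, Sara); (Tom, 7, 7, Dave); (Tom, 7, 7, Tom)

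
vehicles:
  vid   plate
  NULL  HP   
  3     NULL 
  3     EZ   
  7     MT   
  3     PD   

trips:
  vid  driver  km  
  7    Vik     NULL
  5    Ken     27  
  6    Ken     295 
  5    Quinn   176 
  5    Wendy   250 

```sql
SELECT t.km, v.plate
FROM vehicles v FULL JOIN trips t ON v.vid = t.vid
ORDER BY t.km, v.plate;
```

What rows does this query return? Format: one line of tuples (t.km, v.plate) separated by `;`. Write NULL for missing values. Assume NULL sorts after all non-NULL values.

(27, NULL); (176, NULL); (250, NULL); (295, NULL); (NULL, EZ); (NULL, HP); (NULL, MT); (NULL, PD); (NULL, NULL)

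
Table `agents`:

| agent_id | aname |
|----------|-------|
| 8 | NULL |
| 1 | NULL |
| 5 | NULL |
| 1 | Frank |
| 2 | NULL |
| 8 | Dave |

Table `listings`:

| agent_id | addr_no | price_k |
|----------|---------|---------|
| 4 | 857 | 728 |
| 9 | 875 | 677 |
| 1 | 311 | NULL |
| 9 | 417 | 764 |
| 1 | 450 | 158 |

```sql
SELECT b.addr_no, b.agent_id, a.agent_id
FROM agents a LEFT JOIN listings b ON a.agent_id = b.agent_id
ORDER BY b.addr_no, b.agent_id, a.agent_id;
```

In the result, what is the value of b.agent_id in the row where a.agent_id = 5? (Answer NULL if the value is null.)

LEFT JOIN keeps every row from `agents`; unmatched rows get NULL for `listings`'s columns.
Matching on a.agent_id = b.agent_id.
- a row (agent_id=8): no match → kept, b columns NULL.
- a row (agent_id=1): matches 2 b row(s) → 2 output row(s).
- a row (agent_id=5): no match → kept, b columns NULL.
- a row (agent_id=1): matches 2 b row(s) → 2 output row(s).
- a row (agent_id=2): no match → kept, b columns NULL.
- a row (agent_id=8): no match → kept, b columns NULL.

NULL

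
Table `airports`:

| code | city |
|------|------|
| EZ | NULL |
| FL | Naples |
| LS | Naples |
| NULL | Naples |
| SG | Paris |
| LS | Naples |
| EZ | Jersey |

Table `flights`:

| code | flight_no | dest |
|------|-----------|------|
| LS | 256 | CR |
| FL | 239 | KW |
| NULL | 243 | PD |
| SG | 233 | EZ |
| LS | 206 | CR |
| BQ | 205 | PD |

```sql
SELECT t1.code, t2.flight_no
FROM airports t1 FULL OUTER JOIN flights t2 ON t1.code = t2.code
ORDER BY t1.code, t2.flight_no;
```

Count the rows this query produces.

FULL OUTER JOIN keeps every row from both sides; unmatched rows get NULL for the other side's columns.
Matching on t1.code = t2.code. A NULL in a compared column never satisfies the condition.
- t1 (code=EZ) has no partner → padded with NULL.
- t1 (code=FL) pairs with 1 row(s) of t2.
- t1 (code=LS) pairs with 2 row(s) of t2.
- t1 (code=NULL) has no partner → padded with NULL.
- t1 (code=SG) pairs with 1 row(s) of t2.
- t1 (code=LS) pairs with 2 row(s) of t2.
- t1 (code=EZ) has no partner → padded with NULL.
- 2 t2 row(s) had no t1 match → kept, t1 columns NULL.
Total: 6 matched + 5 padded = 11 rows.

11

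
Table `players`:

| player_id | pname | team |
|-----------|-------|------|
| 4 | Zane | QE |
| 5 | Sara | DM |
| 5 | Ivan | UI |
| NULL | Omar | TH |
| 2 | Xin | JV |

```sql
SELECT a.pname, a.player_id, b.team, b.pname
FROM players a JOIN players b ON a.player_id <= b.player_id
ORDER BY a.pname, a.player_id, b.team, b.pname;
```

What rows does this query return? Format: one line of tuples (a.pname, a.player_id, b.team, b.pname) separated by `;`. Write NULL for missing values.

INNER JOIN keeps only pairs where the ON condition holds.
Matching on a.player_id <= b.player_id. A NULL in a compared column never satisfies the condition.
- a row (player_id=4): matches 3 b row(s) → 3 output row(s).
- a row (player_id=5): matches 2 b row(s) → 2 output row(s).
- a row (player_id=5): matches 2 b row(s) → 2 output row(s).
- a row (player_id=NULL): no match → dropped.
- a row (player_id=2): matches 4 b row(s) → 4 output row(s).

(Ivan, 5, DM, Sara); (Ivan, 5, UI, Ivan); (Sara, 5, DM, Sara); (Sara, 5, UI, Ivan); (Xin, 2, DM, Sara); (Xin, 2, JV, Xin); (Xin, 2, QE, Zane); (Xin, 2, UI, Ivan); (Zane, 4, DM, Sara); (Zane, 4, QE, Zane); (Zane, 4, UI, Ivan)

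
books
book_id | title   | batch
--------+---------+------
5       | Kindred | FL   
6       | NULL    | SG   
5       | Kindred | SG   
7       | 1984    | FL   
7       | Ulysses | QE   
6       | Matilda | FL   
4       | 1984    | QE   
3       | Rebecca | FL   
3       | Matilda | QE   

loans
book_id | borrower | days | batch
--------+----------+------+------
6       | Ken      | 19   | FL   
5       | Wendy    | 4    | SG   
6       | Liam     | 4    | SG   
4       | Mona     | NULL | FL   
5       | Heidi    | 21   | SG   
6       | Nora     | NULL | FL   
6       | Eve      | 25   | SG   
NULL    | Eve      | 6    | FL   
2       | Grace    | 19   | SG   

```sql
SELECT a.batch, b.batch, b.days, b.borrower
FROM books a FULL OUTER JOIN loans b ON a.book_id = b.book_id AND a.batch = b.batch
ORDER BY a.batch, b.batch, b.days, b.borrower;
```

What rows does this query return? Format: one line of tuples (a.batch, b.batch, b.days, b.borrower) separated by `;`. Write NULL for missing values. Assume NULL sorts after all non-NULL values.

(FL, FL, 19, Ken); (FL, FL, NULL, Nora); (FL, NULL, NULL, NULL); (FL, NULL, NULL, NULL); (FL, NULL, NULL, NULL); (QE, NULL, NULL, NULL); (QE, NULL, NULL, NULL); (QE, NULL, NULL, NULL); (SG, SG, 4, Liam); (SG, SG, 4, Wendy); (SG, SG, 21, Heidi); (SG, SG, 25, Eve); (NULL, FL, 6, Eve); (NULL, FL, NULL, Mona); (NULL, SG, 19, Grace)

FULL OUTER JOIN keeps every row from both sides; unmatched rows get NULL for the other side's columns.
Matching on a.book_id = b.book_id AND a.batch = b.batch. A NULL in a compared column never satisfies the condition.
- a row (book_id=5, batch=FL): no match → kept, b columns NULL.
- a row (book_id=6, batch=SG): matches 2 b row(s) → 2 output row(s).
- a row (book_id=5, batch=SG): matches 2 b row(s) → 2 output row(s).
- a row (book_id=7, batch=FL): no match → kept, b columns NULL.
- a row (book_id=7, batch=QE): no match → kept, b columns NULL.
- a row (book_id=6, batch=FL): matches 2 b row(s) → 2 output row(s).
- a row (book_id=4, batch=QE): no match → kept, b columns NULL.
- a row (book_id=3, batch=FL): no match → kept, b columns NULL.
- a row (book_id=3, batch=QE): no match → kept, b columns NULL.
- 3 row(s) from b found no a partner → padded with NULL.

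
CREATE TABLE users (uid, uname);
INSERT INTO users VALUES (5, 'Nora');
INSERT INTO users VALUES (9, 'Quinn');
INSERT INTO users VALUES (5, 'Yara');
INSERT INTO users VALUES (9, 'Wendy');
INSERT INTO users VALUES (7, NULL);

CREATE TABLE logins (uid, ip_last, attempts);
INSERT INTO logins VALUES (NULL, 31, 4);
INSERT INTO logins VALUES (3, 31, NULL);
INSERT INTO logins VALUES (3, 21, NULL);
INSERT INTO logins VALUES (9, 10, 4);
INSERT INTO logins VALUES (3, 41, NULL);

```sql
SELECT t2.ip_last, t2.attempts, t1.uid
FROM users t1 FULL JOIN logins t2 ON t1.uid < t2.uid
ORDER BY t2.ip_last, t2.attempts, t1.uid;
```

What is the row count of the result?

FULL OUTER JOIN keeps every row from both sides; unmatched rows get NULL for the other side's columns.
Matching on t1.uid < t2.uid. A NULL in a compared column never satisfies the condition.
Matched pairs: 3; unmatched t1 rows kept: 2; unmatched t2 rows kept: 4.
Total: 3 matched + 6 padded = 9 rows.

9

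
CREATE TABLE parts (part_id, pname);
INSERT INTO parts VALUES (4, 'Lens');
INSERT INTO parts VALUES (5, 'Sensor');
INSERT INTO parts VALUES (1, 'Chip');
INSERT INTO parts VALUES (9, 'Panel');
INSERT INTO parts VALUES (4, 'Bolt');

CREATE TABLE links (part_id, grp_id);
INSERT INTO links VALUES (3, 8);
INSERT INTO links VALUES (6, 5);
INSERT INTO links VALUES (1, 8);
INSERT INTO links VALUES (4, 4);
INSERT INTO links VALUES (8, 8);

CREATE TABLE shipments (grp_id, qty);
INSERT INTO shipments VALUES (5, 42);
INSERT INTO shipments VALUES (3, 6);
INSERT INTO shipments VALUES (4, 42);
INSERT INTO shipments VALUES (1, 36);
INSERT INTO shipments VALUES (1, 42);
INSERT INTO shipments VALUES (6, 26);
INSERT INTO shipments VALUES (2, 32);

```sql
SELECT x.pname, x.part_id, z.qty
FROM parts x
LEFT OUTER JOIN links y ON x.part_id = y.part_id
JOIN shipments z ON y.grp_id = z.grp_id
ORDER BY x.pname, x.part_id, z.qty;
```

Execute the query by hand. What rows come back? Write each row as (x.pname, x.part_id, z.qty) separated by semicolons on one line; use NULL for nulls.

Step 1 — x LEFT JOIN y on part_id → 5 row(s).
Then INNER JOIN `shipments z` on grp_id: keep only rows whose y.grp_id appears in z.

(Bolt, 4, 42); (Lens, 4, 42)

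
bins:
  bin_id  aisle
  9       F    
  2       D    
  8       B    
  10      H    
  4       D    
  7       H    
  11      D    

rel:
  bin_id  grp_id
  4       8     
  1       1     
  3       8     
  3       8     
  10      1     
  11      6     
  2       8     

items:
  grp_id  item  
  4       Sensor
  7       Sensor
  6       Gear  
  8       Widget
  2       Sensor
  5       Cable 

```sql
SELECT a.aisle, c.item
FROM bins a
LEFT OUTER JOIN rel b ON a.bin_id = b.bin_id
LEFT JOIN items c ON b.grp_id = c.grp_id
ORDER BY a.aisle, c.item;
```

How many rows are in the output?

7

Evaluate left to right. First `bins a LEFT JOIN rel b` on bin_id: 7 row(s).
Then LEFT JOIN `items c` on grp_id: each of those 7 rows is kept; rows whose b.grp_id has no match in c get NULL for c's columns.
Result: 7 row(s).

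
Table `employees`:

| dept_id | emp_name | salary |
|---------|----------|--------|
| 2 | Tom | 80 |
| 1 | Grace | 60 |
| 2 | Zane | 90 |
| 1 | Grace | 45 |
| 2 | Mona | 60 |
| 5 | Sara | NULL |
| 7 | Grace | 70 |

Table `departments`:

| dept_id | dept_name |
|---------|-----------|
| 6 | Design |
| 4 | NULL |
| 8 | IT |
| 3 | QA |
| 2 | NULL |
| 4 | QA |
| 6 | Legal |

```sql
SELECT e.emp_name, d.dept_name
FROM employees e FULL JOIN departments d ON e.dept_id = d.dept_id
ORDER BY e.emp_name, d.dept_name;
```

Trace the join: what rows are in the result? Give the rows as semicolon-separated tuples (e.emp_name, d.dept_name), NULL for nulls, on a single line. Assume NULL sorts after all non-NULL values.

FULL OUTER JOIN keeps every row from both sides; unmatched rows get NULL for the other side's columns.
Matching on e.dept_id = d.dept_id.
Matched pairs: 3; unmatched e rows kept: 4; unmatched d rows kept: 6.

(Grace, NULL); (Grace, NULL); (Grace, NULL); (Mona, NULL); (Sara, NULL); (Tom, NULL); (Zane, NULL); (NULL, Design); (NULL, IT); (NULL, Legal); (NULL, QA); (NULL, QA); (NULL, NULL)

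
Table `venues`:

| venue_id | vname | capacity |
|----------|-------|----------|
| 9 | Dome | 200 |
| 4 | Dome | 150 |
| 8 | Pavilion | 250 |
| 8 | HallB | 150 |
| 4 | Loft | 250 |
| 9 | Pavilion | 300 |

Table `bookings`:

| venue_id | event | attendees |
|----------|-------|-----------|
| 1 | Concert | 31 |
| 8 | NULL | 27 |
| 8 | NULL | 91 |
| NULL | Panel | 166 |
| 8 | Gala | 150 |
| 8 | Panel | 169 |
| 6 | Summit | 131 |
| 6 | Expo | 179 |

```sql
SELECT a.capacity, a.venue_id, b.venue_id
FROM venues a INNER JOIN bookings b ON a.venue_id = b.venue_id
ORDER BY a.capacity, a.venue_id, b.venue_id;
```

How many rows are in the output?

8

INNER JOIN keeps only pairs where the ON condition holds.
Matching on a.venue_id = b.venue_id. A NULL in a compared column never satisfies the condition.
- a[0] venue_id=9 → no match; dropped.
- a[1] venue_id=4 → no match; dropped.
- a[2] venue_id=8 → 4 match(es) in b → 4 row(s).
- a[3] venue_id=8 → 4 match(es) in b → 4 row(s).
- a[4] venue_id=4 → no match; dropped.
- a[5] venue_id=9 → no match; dropped.
Total: 8 rows.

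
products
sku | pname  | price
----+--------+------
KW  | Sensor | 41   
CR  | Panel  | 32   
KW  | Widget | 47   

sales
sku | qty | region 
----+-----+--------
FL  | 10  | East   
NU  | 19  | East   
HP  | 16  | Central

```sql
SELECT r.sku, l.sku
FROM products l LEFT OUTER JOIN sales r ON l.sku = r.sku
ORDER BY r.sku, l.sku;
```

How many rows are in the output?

LEFT JOIN keeps every row from `products`; unmatched rows get NULL for `sales`'s columns.
Matching on l.sku = r.sku.
- sku=KW: no r row matches, row kept with r columns NULL.
- sku=CR: no r row matches, row kept with r columns NULL.
- sku=KW: no r row matches, row kept with r columns NULL.
Total: 0 matched + 3 padded = 3 rows.

3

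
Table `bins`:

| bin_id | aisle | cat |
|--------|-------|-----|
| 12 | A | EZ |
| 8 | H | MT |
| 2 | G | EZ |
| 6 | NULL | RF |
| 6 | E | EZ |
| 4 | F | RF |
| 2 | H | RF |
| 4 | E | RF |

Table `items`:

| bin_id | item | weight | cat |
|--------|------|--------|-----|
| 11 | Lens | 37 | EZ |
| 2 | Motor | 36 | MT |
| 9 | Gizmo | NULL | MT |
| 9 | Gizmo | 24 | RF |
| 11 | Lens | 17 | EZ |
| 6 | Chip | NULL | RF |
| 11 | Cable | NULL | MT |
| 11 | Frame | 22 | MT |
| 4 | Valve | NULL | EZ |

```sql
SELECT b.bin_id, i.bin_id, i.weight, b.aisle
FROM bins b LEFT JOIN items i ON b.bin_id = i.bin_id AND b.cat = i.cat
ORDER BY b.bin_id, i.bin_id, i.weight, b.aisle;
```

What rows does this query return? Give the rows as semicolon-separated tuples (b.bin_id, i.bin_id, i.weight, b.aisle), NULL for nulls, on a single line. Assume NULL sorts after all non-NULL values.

(2, NULL, NULL, G); (2, NULL, NULL, H); (4, NULL, NULL, E); (4, NULL, NULL, F); (6, 6, NULL, NULL); (6, NULL, NULL, E); (8, NULL, NULL, H); (12, NULL, NULL, A)

LEFT JOIN keeps every row from `bins`; unmatched rows get NULL for `items`'s columns.
Matching on b.bin_id = i.bin_id AND b.cat = i.cat.
- b row (bin_id=12, cat=EZ): no match → kept, i columns NULL.
- b row (bin_id=8, cat=MT): no match → kept, i columns NULL.
- b row (bin_id=2, cat=EZ): no match → kept, i columns NULL.
- b row (bin_id=6, cat=RF): matches 1 i row(s) → 1 output row(s).
- b row (bin_id=6, cat=EZ): no match → kept, i columns NULL.
- b row (bin_id=4, cat=RF): no match → kept, i columns NULL.
- b row (bin_id=2, cat=RF): no match → kept, i columns NULL.
- b row (bin_id=4, cat=RF): no match → kept, i columns NULL.
After projecting and ordering:
b.bin_id | i.bin_id | i.weight | b.aisle
2 | NULL | NULL | G
2 | NULL | NULL | H
4 | NULL | NULL | E
4 | NULL | NULL | F
6 | 6 | NULL | NULL
6 | NULL | NULL | E
8 | NULL | NULL | H
12 | NULL | NULL | A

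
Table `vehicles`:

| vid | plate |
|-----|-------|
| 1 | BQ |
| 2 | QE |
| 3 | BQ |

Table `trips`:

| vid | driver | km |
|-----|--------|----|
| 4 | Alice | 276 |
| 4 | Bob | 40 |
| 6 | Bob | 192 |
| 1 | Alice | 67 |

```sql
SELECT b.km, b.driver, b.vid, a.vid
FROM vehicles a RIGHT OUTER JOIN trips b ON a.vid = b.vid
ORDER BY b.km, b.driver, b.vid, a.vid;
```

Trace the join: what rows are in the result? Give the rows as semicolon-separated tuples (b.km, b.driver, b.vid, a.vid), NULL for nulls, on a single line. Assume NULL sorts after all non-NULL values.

(40, Bob, 4, NULL); (67, Alice, 1, 1); (192, Bob, 6, NULL); (276, Alice, 4, NULL)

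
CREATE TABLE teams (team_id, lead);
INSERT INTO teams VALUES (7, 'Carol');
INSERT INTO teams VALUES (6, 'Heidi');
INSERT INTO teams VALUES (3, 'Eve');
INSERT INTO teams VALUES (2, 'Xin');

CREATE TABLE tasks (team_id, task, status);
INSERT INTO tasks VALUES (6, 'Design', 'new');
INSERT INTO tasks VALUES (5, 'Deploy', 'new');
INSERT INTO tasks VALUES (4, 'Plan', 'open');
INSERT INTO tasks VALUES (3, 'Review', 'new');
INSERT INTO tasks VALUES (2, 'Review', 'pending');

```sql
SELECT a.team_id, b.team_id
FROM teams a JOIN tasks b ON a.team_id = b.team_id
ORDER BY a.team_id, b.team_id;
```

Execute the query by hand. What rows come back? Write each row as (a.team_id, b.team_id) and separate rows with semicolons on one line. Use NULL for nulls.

INNER JOIN keeps only pairs where the ON condition holds.
Matching on a.team_id = b.team_id.
Matched pairs: 3.

(2, 2); (3, 3); (6, 6)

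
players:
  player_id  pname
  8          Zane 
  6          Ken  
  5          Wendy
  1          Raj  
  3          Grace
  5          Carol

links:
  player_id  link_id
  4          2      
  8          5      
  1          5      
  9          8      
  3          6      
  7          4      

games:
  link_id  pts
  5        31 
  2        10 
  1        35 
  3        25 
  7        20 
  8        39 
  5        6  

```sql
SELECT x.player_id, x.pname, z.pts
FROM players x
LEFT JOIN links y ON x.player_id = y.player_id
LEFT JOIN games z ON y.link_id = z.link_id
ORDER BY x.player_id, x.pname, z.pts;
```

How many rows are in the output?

8

Evaluate left to right. First `players x LEFT JOIN links y` on player_id: 6 row(s).
Then LEFT JOIN `games z` on link_id: each of those 6 rows is kept; rows whose y.link_id has no match in z get NULL for z's columns.
Result: 8 row(s).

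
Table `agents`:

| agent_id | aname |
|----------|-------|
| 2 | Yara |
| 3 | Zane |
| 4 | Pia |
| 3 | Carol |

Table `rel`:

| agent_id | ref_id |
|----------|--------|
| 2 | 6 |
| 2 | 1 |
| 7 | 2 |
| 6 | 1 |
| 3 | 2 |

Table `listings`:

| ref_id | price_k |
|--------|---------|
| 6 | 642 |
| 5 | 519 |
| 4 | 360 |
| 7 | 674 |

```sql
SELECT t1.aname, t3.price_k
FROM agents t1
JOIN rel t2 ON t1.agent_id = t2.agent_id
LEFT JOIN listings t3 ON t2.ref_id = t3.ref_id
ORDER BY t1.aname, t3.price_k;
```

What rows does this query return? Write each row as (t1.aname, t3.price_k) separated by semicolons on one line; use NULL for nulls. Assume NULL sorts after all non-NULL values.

(Carol, NULL); (Yara, 642); (Yara, NULL); (Zane, NULL)

Evaluate left to right. First `agents t1 INNER JOIN rel t2` on agent_id: 4 row(s).
Then LEFT JOIN `listings t3` on ref_id: each of those 4 rows is kept; rows whose t2.ref_id has no match in t3 get NULL for t3's columns.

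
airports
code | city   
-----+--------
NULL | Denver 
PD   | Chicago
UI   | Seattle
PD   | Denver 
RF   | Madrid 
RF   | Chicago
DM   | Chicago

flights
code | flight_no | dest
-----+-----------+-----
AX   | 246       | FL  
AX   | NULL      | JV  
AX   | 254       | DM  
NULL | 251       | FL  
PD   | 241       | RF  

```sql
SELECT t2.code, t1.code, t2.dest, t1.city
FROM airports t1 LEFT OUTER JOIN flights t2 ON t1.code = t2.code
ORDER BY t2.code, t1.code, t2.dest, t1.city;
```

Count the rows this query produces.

7

LEFT JOIN keeps every row from `airports`; unmatched rows get NULL for `flights`'s columns.
Matching on t1.code = t2.code. A NULL in a compared column never satisfies the condition.
Matched pairs: 2; unmatched t1 rows kept: 5.
Total: 2 matched + 5 padded = 7 rows.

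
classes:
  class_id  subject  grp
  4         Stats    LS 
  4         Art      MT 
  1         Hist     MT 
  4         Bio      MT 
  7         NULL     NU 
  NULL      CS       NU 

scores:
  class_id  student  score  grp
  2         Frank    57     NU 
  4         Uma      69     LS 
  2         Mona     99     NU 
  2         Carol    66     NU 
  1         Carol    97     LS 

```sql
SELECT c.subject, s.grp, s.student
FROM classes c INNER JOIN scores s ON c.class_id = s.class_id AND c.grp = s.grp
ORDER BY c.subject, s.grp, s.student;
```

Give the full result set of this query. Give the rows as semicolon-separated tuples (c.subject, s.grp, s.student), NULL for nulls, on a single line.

INNER JOIN keeps only pairs where the ON condition holds.
Matching on c.class_id = s.class_id AND c.grp = s.grp. A NULL in a compared column never satisfies the condition.
Matched pairs: 1.

(Stats, LS, Uma)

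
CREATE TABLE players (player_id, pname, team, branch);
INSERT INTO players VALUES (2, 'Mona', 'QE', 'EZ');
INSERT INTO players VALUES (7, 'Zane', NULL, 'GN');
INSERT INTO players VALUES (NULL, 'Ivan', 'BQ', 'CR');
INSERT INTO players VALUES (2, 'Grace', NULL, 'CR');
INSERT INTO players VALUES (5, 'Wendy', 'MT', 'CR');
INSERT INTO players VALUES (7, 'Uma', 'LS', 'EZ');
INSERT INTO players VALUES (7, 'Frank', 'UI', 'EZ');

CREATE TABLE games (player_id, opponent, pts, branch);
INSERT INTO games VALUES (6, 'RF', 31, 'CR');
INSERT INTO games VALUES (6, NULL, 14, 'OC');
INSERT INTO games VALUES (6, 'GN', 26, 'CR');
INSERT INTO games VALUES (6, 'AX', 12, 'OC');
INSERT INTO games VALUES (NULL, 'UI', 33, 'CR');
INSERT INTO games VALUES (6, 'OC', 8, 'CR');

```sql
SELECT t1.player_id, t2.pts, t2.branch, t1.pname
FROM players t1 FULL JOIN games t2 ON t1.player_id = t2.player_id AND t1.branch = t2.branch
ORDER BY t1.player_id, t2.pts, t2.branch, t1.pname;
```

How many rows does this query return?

13

FULL OUTER JOIN keeps every row from both sides; unmatched rows get NULL for the other side's columns.
Matching on t1.player_id = t2.player_id AND t1.branch = t2.branch. A NULL in a compared column never satisfies the condition.
- player_id=2, branch=EZ: no t2 row matches, row kept with t2 columns NULL.
- player_id=7, branch=GN: no t2 row matches, row kept with t2 columns NULL.
- player_id=NULL, branch=CR: no t2 row matches, row kept with t2 columns NULL.
- player_id=2, branch=CR: no t2 row matches, row kept with t2 columns NULL.
- player_id=5, branch=CR: no t2 row matches, row kept with t2 columns NULL.
- player_id=7, branch=EZ: no t2 row matches, row kept with t2 columns NULL.
- player_id=7, branch=EZ: no t2 row matches, row kept with t2 columns NULL.
- plus 6 unmatched t2 row(s), each kept with NULL t1 columns.
Total: 0 matched + 13 padded = 13 rows.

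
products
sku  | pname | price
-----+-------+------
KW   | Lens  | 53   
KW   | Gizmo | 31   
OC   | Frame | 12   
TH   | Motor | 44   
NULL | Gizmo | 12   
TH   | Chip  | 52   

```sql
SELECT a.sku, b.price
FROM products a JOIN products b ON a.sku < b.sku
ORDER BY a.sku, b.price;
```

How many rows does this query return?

INNER JOIN keeps only pairs where the ON condition holds.
Matching on a.sku < b.sku. A NULL in a compared column never satisfies the condition.
- sku=KW: 3 matching b row(s), so 3 row(s) emitted.
- sku=KW: 3 matching b row(s), so 3 row(s) emitted.
- sku=OC: 2 matching b row(s), so 2 row(s) emitted.
- sku=TH: no matching b row, dropped.
- sku=NULL: no matching b row, dropped.
- sku=TH: no matching b row, dropped.
Total: 8 rows.

8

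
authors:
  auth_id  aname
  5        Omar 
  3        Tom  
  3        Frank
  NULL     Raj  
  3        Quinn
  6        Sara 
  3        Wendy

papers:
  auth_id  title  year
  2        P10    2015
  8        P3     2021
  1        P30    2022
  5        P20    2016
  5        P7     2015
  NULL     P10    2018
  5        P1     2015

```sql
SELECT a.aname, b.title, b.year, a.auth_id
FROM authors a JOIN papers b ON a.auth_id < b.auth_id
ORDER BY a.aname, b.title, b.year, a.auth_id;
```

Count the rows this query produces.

18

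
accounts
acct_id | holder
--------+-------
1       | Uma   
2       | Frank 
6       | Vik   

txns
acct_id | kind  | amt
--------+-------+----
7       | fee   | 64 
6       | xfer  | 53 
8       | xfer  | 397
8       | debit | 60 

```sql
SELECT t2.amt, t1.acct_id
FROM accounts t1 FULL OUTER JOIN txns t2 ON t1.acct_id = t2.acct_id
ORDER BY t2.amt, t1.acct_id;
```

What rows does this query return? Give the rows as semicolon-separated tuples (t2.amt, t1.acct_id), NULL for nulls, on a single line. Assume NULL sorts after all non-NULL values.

FULL OUTER JOIN keeps every row from both sides; unmatched rows get NULL for the other side's columns.
Matching on t1.acct_id = t2.acct_id.
- acct_id=1: no t2 row matches, row kept with t2 columns NULL.
- acct_id=2: no t2 row matches, row kept with t2 columns NULL.
- acct_id=6: 1 matching t2 row(s), so 1 row(s) emitted.
- plus 3 unmatched t2 row(s), each kept with NULL t1 columns.
After projecting and ordering:
t2.amt | t1.acct_id
53 | 6
60 | NULL
64 | NULL
397 | NULL
NULL | 1
NULL | 2

(53, 6); (60, NULL); (64, NULL); (397, NULL); (NULL, 1); (NULL, 2)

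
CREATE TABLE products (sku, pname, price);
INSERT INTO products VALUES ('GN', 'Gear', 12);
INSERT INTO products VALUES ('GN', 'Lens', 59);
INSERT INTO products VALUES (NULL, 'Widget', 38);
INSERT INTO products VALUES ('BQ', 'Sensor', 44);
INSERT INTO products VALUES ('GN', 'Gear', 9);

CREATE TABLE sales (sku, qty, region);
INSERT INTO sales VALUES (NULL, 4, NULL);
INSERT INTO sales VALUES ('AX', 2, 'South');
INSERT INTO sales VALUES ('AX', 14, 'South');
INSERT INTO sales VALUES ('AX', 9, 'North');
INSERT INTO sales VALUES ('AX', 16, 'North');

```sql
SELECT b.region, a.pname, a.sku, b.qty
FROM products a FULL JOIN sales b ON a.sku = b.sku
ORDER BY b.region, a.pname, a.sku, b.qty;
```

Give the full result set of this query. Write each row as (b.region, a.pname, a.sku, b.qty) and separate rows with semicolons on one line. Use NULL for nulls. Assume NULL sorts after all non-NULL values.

(North, NULL, NULL, 9); (North, NULL, NULL, 16); (South, NULL, NULL, 2); (South, NULL, NULL, 14); (NULL, Gear, GN, NULL); (NULL, Gear, GN, NULL); (NULL, Lens, GN, NULL); (NULL, Sensor, BQ, NULL); (NULL, Widget, NULL, NULL); (NULL, NULL, NULL, 4)

FULL OUTER JOIN keeps every row from both sides; unmatched rows get NULL for the other side's columns.
Matching on a.sku = b.sku. A NULL in a compared column never satisfies the condition.
Matched pairs: 0; unmatched a rows kept: 5; unmatched b rows kept: 5.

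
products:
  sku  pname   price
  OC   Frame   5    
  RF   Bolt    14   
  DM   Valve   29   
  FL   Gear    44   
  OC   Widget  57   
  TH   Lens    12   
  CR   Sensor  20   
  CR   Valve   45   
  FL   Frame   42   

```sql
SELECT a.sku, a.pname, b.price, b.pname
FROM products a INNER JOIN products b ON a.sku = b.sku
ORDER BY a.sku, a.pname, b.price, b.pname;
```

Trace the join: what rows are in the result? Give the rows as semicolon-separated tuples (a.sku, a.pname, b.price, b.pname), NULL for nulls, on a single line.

INNER JOIN keeps only pairs where the ON condition holds.
Matching on a.sku = b.sku.
Matched pairs: 15.

(CR, Sensor, 20, Sensor); (CR, Sensor, 45, Valve); (CR, Valve, 20, Sensor); (CR, Valve, 45, Valve); (DM, Valve, 29, Valve); (FL, Frame, 42, Frame); (FL, Frame, 44, Gear); (FL, Gear, 42, Frame); (FL, Gear, 44, Gear); (OC, Frame, 5, Frame); (OC, Frame, 57, Widget); (OC, Widget, 5, Frame); (OC, Widget, 57, Widget); (RF, Bolt, 14, Bolt); (TH, Lens, 12, Lens)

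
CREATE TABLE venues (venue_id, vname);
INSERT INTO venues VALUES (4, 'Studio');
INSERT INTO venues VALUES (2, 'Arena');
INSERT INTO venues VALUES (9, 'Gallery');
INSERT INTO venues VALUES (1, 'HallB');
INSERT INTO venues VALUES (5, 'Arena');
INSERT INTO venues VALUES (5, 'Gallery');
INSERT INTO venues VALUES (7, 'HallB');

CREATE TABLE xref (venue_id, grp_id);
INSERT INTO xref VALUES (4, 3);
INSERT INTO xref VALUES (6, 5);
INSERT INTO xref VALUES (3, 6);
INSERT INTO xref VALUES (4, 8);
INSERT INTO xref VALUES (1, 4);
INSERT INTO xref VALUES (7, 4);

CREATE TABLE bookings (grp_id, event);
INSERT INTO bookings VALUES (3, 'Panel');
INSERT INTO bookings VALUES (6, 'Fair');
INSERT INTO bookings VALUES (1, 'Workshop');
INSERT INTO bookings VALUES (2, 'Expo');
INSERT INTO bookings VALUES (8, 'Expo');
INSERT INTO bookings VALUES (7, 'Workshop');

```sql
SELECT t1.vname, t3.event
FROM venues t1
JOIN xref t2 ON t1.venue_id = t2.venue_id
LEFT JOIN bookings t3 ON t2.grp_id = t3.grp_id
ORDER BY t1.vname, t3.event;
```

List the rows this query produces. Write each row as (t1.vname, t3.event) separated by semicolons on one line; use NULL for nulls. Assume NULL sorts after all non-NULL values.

(HallB, NULL); (HallB, NULL); (Studio, Expo); (Studio, Panel)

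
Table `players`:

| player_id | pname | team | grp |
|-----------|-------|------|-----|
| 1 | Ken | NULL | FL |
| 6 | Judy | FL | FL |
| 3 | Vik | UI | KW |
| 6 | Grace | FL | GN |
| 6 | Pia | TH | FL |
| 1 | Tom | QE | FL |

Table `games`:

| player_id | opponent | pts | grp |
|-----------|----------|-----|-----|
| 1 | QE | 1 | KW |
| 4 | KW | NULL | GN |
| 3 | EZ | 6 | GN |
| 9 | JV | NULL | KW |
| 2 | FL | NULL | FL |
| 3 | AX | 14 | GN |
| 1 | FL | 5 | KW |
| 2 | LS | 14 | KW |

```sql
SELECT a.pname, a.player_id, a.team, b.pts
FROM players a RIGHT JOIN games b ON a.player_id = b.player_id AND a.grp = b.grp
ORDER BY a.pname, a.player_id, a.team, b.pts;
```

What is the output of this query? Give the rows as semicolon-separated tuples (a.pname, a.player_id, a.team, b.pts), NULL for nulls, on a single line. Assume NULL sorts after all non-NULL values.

(NULL, NULL, NULL, 1); (NULL, NULL, NULL, 5); (NULL, NULL, NULL, 6); (NULL, NULL, NULL, 14); (NULL, NULL, NULL, 14); (NULL, NULL, NULL, NULL); (NULL, NULL, NULL, NULL); (NULL, NULL, NULL, NULL)

RIGHT JOIN keeps every row from `games`; unmatched rows get NULL for `players`'s columns.
Matching on a.player_id = b.player_id AND a.grp = b.grp.
Matched pairs: 0; unmatched b rows kept: 8.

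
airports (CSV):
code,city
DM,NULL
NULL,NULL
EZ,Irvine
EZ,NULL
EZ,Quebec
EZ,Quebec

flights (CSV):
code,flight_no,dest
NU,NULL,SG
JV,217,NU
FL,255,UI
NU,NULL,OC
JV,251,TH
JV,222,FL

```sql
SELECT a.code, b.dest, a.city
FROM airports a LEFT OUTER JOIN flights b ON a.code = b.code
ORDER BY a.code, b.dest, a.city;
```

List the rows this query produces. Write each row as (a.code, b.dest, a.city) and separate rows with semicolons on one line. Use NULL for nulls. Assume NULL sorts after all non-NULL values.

LEFT JOIN keeps every row from `airports`; unmatched rows get NULL for `flights`'s columns.
Matching on a.code = b.code. A NULL in a compared column never satisfies the condition.
Matched pairs: 0; unmatched a rows kept: 6.

(DM, NULL, NULL); (EZ, NULL, Irvine); (EZ, NULL, Quebec); (EZ, NULL, Quebec); (EZ, NULL, NULL); (NULL, NULL, NULL)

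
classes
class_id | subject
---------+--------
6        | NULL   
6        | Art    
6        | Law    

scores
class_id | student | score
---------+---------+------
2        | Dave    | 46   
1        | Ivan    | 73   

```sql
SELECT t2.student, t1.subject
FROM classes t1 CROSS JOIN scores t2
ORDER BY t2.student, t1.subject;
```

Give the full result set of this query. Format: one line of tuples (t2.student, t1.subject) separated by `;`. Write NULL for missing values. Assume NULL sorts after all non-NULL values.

CROSS JOIN pairs every row of `classes` with every row of `scores`: 3 × 2 = 6 rows.

(Dave, Art); (Dave, Law); (Dave, NULL); (Ivan, Art); (Ivan, Law); (Ivan, NULL)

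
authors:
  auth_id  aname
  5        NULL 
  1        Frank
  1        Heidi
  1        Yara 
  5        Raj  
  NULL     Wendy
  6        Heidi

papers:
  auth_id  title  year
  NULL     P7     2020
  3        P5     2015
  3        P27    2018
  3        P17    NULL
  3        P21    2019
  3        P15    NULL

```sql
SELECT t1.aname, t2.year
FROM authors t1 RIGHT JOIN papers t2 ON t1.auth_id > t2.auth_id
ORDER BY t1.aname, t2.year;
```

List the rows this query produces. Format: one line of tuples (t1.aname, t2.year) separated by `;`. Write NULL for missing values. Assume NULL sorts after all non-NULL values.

(Heidi, 2015); (Heidi, 2018); (Heidi, 2019); (Heidi, NULL); (Heidi, NULL); (Raj, 2015); (Raj, 2018); (Raj, 2019); (Raj, NULL); (Raj, NULL); (NULL, 2015); (NULL, 2018); (NULL, 2019); (NULL, 2020); (NULL, NULL); (NULL, NULL)

RIGHT JOIN keeps every row from `papers`; unmatched rows get NULL for `authors`'s columns.
Matching on t1.auth_id > t2.auth_id. A NULL in a compared column never satisfies the condition.
- t1[0] auth_id=5 → 5 match(es) in t2 → 5 row(s).
- t1[1] auth_id=1 → no match.
- t1[2] auth_id=1 → no match.
- t1[3] auth_id=1 → no match.
- t1[4] auth_id=5 → 5 match(es) in t2 → 5 row(s).
- t1[5] auth_id=NULL → no match.
- t1[6] auth_id=6 → 5 match(es) in t2 → 5 row(s).
- plus 1 unmatched t2 row(s), each kept with NULL t1 columns.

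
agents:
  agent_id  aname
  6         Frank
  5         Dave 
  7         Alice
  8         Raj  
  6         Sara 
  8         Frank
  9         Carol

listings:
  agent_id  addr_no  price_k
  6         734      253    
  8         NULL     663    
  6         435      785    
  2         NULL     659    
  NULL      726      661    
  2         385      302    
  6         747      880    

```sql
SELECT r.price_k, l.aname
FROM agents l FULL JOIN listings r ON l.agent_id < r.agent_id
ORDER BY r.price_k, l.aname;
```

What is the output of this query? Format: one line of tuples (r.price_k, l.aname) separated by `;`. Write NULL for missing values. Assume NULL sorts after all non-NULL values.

(253, Dave); (302, NULL); (659, NULL); (661, NULL); (663, Alice); (663, Dave); (663, Frank); (663, Sara); (785, Dave); (880, Dave); (NULL, Carol); (NULL, Frank); (NULL, Raj)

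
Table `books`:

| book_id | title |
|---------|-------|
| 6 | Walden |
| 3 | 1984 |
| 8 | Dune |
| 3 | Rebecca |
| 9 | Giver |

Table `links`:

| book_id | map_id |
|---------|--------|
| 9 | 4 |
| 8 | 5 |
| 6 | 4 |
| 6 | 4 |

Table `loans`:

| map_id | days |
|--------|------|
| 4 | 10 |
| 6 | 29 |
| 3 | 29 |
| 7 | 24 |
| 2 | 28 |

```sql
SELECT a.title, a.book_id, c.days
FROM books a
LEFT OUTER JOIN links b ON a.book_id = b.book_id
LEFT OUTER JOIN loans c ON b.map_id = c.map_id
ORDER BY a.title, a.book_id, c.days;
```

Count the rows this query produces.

Evaluate left to right. First `books a LEFT JOIN links b` on book_id: 6 row(s).
Then LEFT JOIN `loans c` on map_id: each of those 6 rows is kept; rows whose b.map_id has no match in c get NULL for c's columns.
Result: 6 row(s).

6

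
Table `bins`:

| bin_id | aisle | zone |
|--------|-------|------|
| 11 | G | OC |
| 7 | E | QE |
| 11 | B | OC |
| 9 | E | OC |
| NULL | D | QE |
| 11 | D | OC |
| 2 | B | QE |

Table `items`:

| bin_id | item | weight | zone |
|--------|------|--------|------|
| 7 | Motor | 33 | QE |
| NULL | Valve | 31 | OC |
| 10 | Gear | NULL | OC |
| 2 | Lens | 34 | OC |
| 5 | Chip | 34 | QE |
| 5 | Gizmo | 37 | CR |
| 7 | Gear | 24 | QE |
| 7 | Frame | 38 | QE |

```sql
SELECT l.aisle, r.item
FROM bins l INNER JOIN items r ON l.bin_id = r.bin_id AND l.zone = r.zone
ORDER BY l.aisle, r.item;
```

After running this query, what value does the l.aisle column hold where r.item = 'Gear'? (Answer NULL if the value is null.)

E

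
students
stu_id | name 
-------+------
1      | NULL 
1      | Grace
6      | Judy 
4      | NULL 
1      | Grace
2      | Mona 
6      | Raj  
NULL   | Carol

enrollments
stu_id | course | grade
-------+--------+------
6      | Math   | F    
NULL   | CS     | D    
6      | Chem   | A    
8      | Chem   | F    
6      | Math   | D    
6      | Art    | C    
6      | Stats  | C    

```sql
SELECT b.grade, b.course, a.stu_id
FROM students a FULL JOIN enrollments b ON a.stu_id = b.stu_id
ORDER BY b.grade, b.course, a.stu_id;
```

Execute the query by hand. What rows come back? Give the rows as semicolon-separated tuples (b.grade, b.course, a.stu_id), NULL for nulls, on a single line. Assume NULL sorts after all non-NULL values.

FULL OUTER JOIN keeps every row from both sides; unmatched rows get NULL for the other side's columns.
Matching on a.stu_id = b.stu_id. A NULL in a compared column never satisfies the condition.
- stu_id=1: no b row matches, row kept with b columns NULL.
- stu_id=1: no b row matches, row kept with b columns NULL.
- stu_id=6: 5 matching b row(s), so 5 row(s) emitted.
- stu_id=4: no b row matches, row kept with b columns NULL.
- stu_id=1: no b row matches, row kept with b columns NULL.
- stu_id=2: no b row matches, row kept with b columns NULL.
- stu_id=6: 5 matching b row(s), so 5 row(s) emitted.
- stu_id=NULL: no b row matches, row kept with b columns NULL.
- 2 b row(s) had no a match → kept, a columns NULL.

(A, Chem, 6); (A, Chem, 6); (C, Art, 6); (C, Art, 6); (C, Stats, 6); (C, Stats, 6); (D, CS, NULL); (D, Math, 6); (D, Math, 6); (F, Chem, NULL); (F, Math, 6); (F, Math, 6); (NULL, NULL, 1); (NULL, NULL, 1); (NULL, NULL, 1); (NULL, NULL, 2); (NULL, NULL, 4); (NULL, NULL, NULL)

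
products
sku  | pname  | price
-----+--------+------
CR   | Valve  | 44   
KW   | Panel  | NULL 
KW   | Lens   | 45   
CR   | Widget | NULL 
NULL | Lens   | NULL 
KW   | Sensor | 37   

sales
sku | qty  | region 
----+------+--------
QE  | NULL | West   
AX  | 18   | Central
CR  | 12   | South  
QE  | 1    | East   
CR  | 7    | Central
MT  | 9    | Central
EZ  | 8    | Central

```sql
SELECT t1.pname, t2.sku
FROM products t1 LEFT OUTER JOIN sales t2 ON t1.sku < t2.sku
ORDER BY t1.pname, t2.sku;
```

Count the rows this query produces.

LEFT JOIN keeps every row from `products`; unmatched rows get NULL for `sales`'s columns.
Matching on t1.sku < t2.sku. A NULL in a compared column never satisfies the condition.
Matched pairs: 17; unmatched t1 rows kept: 1.
Total: 17 matched + 1 padded = 18 rows.

18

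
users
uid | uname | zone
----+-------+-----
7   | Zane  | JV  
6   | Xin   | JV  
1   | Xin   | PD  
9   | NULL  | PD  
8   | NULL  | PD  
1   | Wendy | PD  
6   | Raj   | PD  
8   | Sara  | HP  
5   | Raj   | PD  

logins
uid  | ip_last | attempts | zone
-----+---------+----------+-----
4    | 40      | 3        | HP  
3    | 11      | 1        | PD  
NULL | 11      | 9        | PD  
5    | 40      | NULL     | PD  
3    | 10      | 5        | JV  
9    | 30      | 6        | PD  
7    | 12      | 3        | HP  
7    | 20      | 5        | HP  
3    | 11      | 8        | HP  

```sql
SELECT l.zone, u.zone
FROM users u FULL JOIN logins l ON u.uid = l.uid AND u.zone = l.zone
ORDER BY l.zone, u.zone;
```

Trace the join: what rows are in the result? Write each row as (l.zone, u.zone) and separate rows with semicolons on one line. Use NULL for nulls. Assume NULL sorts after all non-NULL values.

(HP, NULL); (HP, NULL); (HP, NULL); (HP, NULL); (JV, NULL); (PD, PD); (PD, PD); (PD, NULL); (PD, NULL); (NULL, HP); (NULL, JV); (NULL, JV); (NULL, PD); (NULL, PD); (NULL, PD); (NULL, PD)

FULL OUTER JOIN keeps every row from both sides; unmatched rows get NULL for the other side's columns.
Matching on u.uid = l.uid AND u.zone = l.zone. A NULL in a compared column never satisfies the condition.
- u[0] uid=7, zone=JV → no match; kept with NULLs on the l side.
- u[1] uid=6, zone=JV → no match; kept with NULLs on the l side.
- u[2] uid=1, zone=PD → no match; kept with NULLs on the l side.
- u[3] uid=9, zone=PD → 1 match(es) in l → 1 row(s).
- u[4] uid=8, zone=PD → no match; kept with NULLs on the l side.
- u[5] uid=1, zone=PD → no match; kept with NULLs on the l side.
- u[6] uid=6, zone=PD → no match; kept with NULLs on the l side.
- u[7] uid=8, zone=HP → no match; kept with NULLs on the l side.
- u[8] uid=5, zone=PD → 1 match(es) in l → 1 row(s).
- 7 row(s) from l found no u partner → padded with NULL.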